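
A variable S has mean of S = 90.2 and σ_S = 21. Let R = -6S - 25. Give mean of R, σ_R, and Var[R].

R = -6S - 25 is linear with a = -6, b = -25.
mean of R = a·mean of S + b = (-6)·90.2 + (-25) = -566.2.
σ_R = |a|·σ_S = |-6|·21 = 126.
Var[S] = 21² = 441.
Var[R] = a²·Var[S] = (-6)²·441 = 15876 (the additive constant -25 does not affect variance).

mean of R = -566.2, σ_R = 126, Var[R] = 15876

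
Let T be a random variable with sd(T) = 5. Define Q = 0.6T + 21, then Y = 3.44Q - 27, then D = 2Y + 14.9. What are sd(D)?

sd(Q) = |0.6|·5 = 3.
sd(Y) = |3.44|·3 = 10.32.
sd(D) = |2|·10.32 = 20.64.

sd(D) = 20.64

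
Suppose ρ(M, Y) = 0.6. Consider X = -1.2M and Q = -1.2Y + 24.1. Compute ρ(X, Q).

ρ(X, Q) = 0.6

Linear rescalings preserve correlation up to sign; here the slopes -1.2 and -1.2 have the same sign, so ρ(X, Q) = ρ(M, Y) = 0.6.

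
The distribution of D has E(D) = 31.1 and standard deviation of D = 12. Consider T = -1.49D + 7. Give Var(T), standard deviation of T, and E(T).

Var(T) = 319.6944, standard deviation of T = 17.88, E(T) = -39.339

T = -1.49D + 7 is linear with a = -1.49, b = 7.
Var(D) = 12² = 144.
Var(T) = a²·Var(D) = (-1.49)²·144 = 319.6944 (the additive constant 7 does not affect variance).
standard deviation of T = |a|·standard deviation of D = |-1.49|·12 = 17.88.
E(T) = a·E(D) + b = (-1.49)·31.1 + 7 = -39.339.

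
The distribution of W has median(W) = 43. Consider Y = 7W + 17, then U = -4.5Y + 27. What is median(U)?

median(Y) = 7·43 + 17 = 318.
median(U) = (-4.5)·318 + 27 = -1404.

median(U) = -1404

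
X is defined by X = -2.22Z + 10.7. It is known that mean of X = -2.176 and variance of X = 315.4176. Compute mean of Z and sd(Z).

mean of Z = 5.8, sd(Z) = 8

From X = -2.22Z + 10.7: mean of X = a·mean of Z + b, so mean of Z = (mean of X − b)/a = (-2.176 − 10.7)/(-2.22) = 5.8.
sd(X) = √315.4176 = 17.76.
sd(X) = |a|·sd(Z), so sd(Z) = 17.76/|-2.22| = 8.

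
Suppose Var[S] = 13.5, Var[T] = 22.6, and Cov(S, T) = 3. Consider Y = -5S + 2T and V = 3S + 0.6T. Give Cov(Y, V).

By bilinearity, Cov(Y, V) = ac·Var[S] + bd·Var[T] + (ad+bc)·Cov(S, T), with a=-5, b=2, c=3, d=0.6.
ac·Var[S] = (-5)·3·13.5 = -202.5
bd·Var[T] = 2·0.6·22.6 = 27.12
(ad+bc)·Cov(S, T) = (3)·3 = 9
Cov(Y, V) = -202.5 + 27.12 + 9 = -166.38.

Cov(Y, V) = -166.38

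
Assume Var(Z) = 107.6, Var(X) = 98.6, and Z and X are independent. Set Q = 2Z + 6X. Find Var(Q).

Var(Q) = 3980

Var(Q) = a²·Var(Z) + b²·Var(X) + 2ab·Cov(Z, X) with a = 2, b = 6.
Independence gives Cov(Z, X) = 0.
= 2²·107.6 + 6²·98.6 + 2·2·6·0
= 430.4 + 3549.6 + 0 = 3980.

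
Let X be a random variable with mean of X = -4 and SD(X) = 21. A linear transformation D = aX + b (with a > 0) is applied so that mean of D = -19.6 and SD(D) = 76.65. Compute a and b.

SD(D) = a·SD(X) (a > 0), so a = 76.65/21 = 3.65.
mean of D = a·mean of X + b, so b = -19.6 − 3.65·(-4) = -5.

a = 3.65, b = -5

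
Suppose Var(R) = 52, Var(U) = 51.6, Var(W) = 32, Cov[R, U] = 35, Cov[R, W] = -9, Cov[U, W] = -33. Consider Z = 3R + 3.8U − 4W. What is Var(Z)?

Var(Z) = a²·Var(R) + b²·Var(U) + c²·Var(W) + 2ab·Cov[R, U] + 2ac·Cov[R, W] + 2bc·Cov[U, W], with a = 3, b = 3.8, c = -4.
= 468 + 745.104 + 512 + 798 + 216 + 1003.2
= 3742.304.

Var(Z) = 3742.304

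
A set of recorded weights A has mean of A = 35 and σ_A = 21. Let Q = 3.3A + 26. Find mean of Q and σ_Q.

mean of Q = 141.5, σ_Q = 69.3

Q = 3.3A + 26 is linear with a = 3.3, b = 26.
mean of Q = a·mean of A + b = 3.3·35 + 26 = 141.5.
σ_Q = |a|·σ_A = |3.3|·21 = 69.3.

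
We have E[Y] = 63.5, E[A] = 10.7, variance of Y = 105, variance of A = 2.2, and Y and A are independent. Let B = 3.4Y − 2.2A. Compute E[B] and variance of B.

E[B] = 3.4·E[Y] + (-2.2)·E[A] = 3.4·63.5 + (-2.2)·10.7 = 192.36.
variance of B = a²·variance of Y + b²·variance of A + 2ab·Cov[Y, A] with a = 3.4, b = -2.2.
Independence gives Cov[Y, A] = 0.
= 3.4²·105 + (-2.2)²·2.2 + 2·3.4·(-2.2)·0
= 1213.8 + 10.648 + 0 = 1224.448.

E[B] = 192.36, variance of B = 1224.448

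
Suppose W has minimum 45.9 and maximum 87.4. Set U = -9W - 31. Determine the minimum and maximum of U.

a = -9 < 0, so order reverses: min(U) = a·max(W)+b = (-9)·87.4 + (-31) = -817.6; max(U) = a·min(W)+b = (-9)·45.9 + (-31) = -444.1.

min(U) = -817.6, max(U) = -444.1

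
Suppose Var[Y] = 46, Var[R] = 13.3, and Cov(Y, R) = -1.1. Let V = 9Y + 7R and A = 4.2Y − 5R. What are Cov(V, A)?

Cov(V, A) = 1290.46

By bilinearity, Cov(V, A) = ac·Var[Y] + bd·Var[R] + (ad+bc)·Cov(Y, R), with a=9, b=7, c=4.2, d=-5.
ac·Var[Y] = 9·4.2·46 = 1738.8
bd·Var[R] = 7·(-5)·13.3 = -465.5
(ad+bc)·Cov(Y, R) = (-15.6)·(-1.1) = 17.16
Cov(V, A) = 1738.8 + (-465.5) + 17.16 = 1290.46.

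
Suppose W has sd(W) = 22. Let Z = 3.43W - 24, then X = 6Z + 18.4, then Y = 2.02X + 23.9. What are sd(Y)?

sd(Y) = 914.5752

sd(Z) = |3.43|·22 = 75.46.
sd(X) = |6|·75.46 = 452.76.
sd(Y) = |2.02|·452.76 = 914.5752.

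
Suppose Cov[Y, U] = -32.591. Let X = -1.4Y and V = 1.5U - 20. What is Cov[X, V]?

Cov[X, V] = a·c·Cov[Y, U] = (-1.4)·1.5·(-32.591) = 68.4411. Additive constants drop out.

Cov[X, V] = 68.4411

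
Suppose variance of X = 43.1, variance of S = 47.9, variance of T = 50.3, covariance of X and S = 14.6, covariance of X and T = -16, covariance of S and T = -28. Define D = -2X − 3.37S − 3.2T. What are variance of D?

variance of D = 619.57151

variance of D = a²·variance of X + b²·variance of S + c²·variance of T + 2ab·covariance of X and S + 2ac·covariance of X and T + 2bc·covariance of S and T, with a = -2, b = -3.37, c = -3.2.
= 172.4 + 543.99551 + 515.072 + 196.808 + (-204.8) + (-603.904)
= 619.57151.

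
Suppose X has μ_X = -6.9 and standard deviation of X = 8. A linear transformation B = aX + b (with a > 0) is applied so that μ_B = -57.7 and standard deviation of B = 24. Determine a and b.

a = 3, b = -37

standard deviation of B = a·standard deviation of X (a > 0), so a = 24/8 = 3.
μ_B = a·μ_X + b, so b = -57.7 − 3·(-6.9) = -37.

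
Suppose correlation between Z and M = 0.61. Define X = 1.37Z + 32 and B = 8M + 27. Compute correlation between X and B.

Linear rescalings preserve correlation up to sign; here the slopes 1.37 and 8 have the same sign, so correlation between X and B = correlation between Z and M = 0.61.

correlation between X and B = 0.61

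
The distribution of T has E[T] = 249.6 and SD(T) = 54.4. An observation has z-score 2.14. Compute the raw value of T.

T = E[T] + z·SD(T) = 249.6 + 2.14·54.4 = 366.016.

T = 366.016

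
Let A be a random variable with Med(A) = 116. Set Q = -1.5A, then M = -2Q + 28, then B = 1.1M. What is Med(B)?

Med(B) = 413.6

Med(Q) = (-1.5)·116 = -174.
Med(M) = (-2)·(-174) + 28 = 376.
Med(B) = 1.1·376 = 413.6.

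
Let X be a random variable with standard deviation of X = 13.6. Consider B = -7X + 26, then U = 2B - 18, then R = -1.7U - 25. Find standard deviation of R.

standard deviation of R = 323.68

standard deviation of B = |-7|·13.6 = 95.2.
standard deviation of U = |2|·95.2 = 190.4.
standard deviation of R = |-1.7|·190.4 = 323.68.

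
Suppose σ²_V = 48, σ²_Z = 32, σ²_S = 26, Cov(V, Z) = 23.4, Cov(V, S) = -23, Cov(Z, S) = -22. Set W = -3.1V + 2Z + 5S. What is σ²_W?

σ²_W = a²·σ²_V + b²·σ²_Z + c²·σ²_S + 2ab·Cov(V, Z) + 2ac·Cov(V, S) + 2bc·Cov(Z, S), with a = -3.1, b = 2, c = 5.
= 461.28 + 128 + 650 + (-290.16) + 713 + (-440)
= 1222.12.

σ²_W = 1222.12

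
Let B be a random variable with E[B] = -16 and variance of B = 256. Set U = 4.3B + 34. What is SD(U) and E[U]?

U = 4.3B + 34 is linear with a = 4.3, b = 34.
SD(B) = √256 = 16.
SD(U) = |a|·SD(B) = |4.3|·16 = 68.8.
E[U] = a·E[B] + b = 4.3·(-16) + 34 = -34.8.

SD(U) = 68.8, E[U] = -34.8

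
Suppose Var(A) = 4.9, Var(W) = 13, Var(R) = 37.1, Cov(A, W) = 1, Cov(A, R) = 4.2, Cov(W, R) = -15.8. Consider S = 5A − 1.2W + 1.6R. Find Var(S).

Var(S) = a²·Var(A) + b²·Var(W) + c²·Var(R) + 2ab·Cov(A, W) + 2ac·Cov(A, R) + 2bc·Cov(W, R), with a = 5, b = -1.2, c = 1.6.
= 122.5 + 18.72 + 94.976 + (-12) + 67.2 + 60.672
= 352.068.

Var(S) = 352.068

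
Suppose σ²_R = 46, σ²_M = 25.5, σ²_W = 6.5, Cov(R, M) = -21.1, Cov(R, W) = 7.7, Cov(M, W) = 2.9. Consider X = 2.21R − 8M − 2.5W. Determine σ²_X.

σ²_X = 2674.3046

σ²_X = a²·σ²_R + b²·σ²_M + c²·σ²_W + 2ab·Cov(R, M) + 2ac·Cov(R, W) + 2bc·Cov(M, W), with a = 2.21, b = -8, c = -2.5.
= 224.6686 + 1632 + 40.625 + 746.096 + (-85.085) + 116
= 2674.3046.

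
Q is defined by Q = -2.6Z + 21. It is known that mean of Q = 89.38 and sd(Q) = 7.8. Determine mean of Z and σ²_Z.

From Q = -2.6Z + 21: mean of Q = a·mean of Z + b, so mean of Z = (mean of Q − b)/a = (89.38 − 21)/(-2.6) = -26.3.
σ²_Q = 7.8² = 60.84.
σ²_Q = a²·σ²_Z, so σ²_Z = 60.84/(-2.6)² = 9.

mean of Z = -26.3, σ²_Z = 9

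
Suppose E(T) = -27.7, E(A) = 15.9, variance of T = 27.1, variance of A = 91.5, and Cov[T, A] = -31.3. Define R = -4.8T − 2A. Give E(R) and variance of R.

E(R) = (-4.8)·E(T) + (-2)·E(A) = (-4.8)·(-27.7) + (-2)·15.9 = 101.16.
variance of R = a²·variance of T + b²·variance of A + 2ab·Cov[T, A] with a = -4.8, b = -2.
= (-4.8)²·27.1 + (-2)²·91.5 + 2·(-4.8)·(-2)·(-31.3)
= 624.384 + 366 + (-600.96) = 389.424.

E(R) = 101.16, variance of R = 389.424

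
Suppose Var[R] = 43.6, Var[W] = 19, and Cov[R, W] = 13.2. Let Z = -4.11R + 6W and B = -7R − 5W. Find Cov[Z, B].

Cov[Z, B] = 401.232

By bilinearity, Cov[Z, B] = ac·Var[R] + bd·Var[W] + (ad+bc)·Cov[R, W], with a=-4.11, b=6, c=-7, d=-5.
ac·Var[R] = (-4.11)·(-7)·43.6 = 1254.372
bd·Var[W] = 6·(-5)·19 = -570
(ad+bc)·Cov[R, W] = (-21.45)·13.2 = -283.14
Cov[Z, B] = 1254.372 + (-570) + (-283.14) = 401.232.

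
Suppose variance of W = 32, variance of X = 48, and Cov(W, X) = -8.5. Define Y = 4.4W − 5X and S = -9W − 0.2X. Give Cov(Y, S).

Cov(Y, S) = -1594.22

By bilinearity, Cov(Y, S) = ac·variance of W + bd·variance of X + (ad+bc)·Cov(W, X), with a=4.4, b=-5, c=-9, d=-0.2.
ac·variance of W = 4.4·(-9)·32 = -1267.2
bd·variance of X = (-5)·(-0.2)·48 = 48
(ad+bc)·Cov(W, X) = (44.12)·(-8.5) = -375.02
Cov(Y, S) = -1267.2 + 48 + (-375.02) = -1594.22.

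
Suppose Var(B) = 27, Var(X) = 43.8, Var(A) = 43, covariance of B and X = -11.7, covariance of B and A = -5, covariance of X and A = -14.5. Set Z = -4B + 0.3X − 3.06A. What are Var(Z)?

Var(Z) = 770.8788

Var(Z) = a²·Var(B) + b²·Var(X) + c²·Var(A) + 2ab·covariance of B and X + 2ac·covariance of B and A + 2bc·covariance of X and A, with a = -4, b = 0.3, c = -3.06.
= 432 + 3.942 + 402.6348 + 28.08 + (-122.4) + 26.622
= 770.8788.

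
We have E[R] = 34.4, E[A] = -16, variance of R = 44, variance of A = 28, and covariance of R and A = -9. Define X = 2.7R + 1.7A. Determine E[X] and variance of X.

E[X] = 65.68, variance of X = 319.06

E[X] = 2.7·E[R] + 1.7·E[A] = 2.7·34.4 + 1.7·(-16) = 65.68.
variance of X = a²·variance of R + b²·variance of A + 2ab·covariance of R and A with a = 2.7, b = 1.7.
= 2.7²·44 + 1.7²·28 + 2·2.7·1.7·(-9)
= 320.76 + 80.92 + (-82.62) = 319.06.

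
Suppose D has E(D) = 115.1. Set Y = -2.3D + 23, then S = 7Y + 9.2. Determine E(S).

E(S) = -1682.91

E(Y) = (-2.3)·115.1 + 23 = -241.73.
E(S) = 7·(-241.73) + 9.2 = -1682.91.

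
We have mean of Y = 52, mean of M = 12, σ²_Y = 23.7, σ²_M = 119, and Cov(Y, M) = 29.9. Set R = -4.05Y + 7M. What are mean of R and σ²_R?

mean of R = (-4.05)·mean of Y + 7·mean of M = (-4.05)·52 + 7·12 = -126.6.
σ²_R = a²·σ²_Y + b²·σ²_M + 2ab·Cov(Y, M) with a = -4.05, b = 7.
= (-4.05)²·23.7 + 7²·119 + 2·(-4.05)·7·29.9
= 388.73925 + 5831 + (-1695.33) = 4524.40925.

mean of R = -126.6, σ²_R = 4524.40925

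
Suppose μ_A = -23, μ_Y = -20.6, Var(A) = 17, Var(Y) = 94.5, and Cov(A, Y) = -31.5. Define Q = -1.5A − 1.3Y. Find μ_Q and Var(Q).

μ_Q = (-1.5)·μ_A + (-1.3)·μ_Y = (-1.5)·(-23) + (-1.3)·(-20.6) = 61.28.
Var(Q) = a²·Var(A) + b²·Var(Y) + 2ab·Cov(A, Y) with a = -1.5, b = -1.3.
= (-1.5)²·17 + (-1.3)²·94.5 + 2·(-1.5)·(-1.3)·(-31.5)
= 38.25 + 159.705 + (-122.85) = 75.105.

μ_Q = 61.28, Var(Q) = 75.105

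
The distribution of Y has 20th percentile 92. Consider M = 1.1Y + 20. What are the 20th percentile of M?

Since a = 1.1 > 0 the transformation is increasing, so the 20th percentile of M = a·(P_{20} of Y) + b = 1.1·92 + 20 = 121.2.

20th percentile of M = 121.2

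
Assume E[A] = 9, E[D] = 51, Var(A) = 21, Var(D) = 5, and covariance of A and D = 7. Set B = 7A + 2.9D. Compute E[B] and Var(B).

E[B] = 7·E[A] + 2.9·E[D] = 7·9 + 2.9·51 = 210.9.
Var(B) = a²·Var(A) + b²·Var(D) + 2ab·covariance of A and D with a = 7, b = 2.9.
= 7²·21 + 2.9²·5 + 2·7·2.9·7
= 1029 + 42.05 + 284.2 = 1355.25.

E[B] = 210.9, Var(B) = 1355.25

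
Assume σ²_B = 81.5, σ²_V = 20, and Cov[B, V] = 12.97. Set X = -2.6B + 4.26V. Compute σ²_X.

σ²_X = a²·σ²_B + b²·σ²_V + 2ab·Cov[B, V] with a = -2.6, b = 4.26.
= (-2.6)²·81.5 + 4.26²·20 + 2·(-2.6)·4.26·12.97
= 550.94 + 362.952 + (-287.31144) = 626.58056.

σ²_X = 626.58056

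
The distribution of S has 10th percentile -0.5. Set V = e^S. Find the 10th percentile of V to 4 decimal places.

e^S is increasing, so P_{10}(V) = g(P_{10}(S)) ≈ 0.6065.

10th percentile of V = 0.6065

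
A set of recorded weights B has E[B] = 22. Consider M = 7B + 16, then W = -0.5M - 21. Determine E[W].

E[M] = 7·22 + 16 = 170.
E[W] = (-0.5)·170 + (-21) = -106.

E[W] = -106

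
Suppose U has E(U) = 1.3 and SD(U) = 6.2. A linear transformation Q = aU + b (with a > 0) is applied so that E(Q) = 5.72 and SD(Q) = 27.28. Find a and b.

a = 4.4, b = 0

SD(Q) = a·SD(U) (a > 0), so a = 27.28/6.2 = 4.4.
E(Q) = a·E(U) + b, so b = 5.72 − 4.4·1.3 = 0.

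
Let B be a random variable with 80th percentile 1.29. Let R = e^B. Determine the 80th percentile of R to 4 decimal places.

e^B is increasing, so P_{80}(R) = g(P_{80}(B)) ≈ 3.6328.

80th percentile of R = 3.6328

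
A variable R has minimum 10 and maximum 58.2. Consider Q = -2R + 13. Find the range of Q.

Range(Q) = 96.4

Range of R = 58.2 − 10 = 48.2.
Range(Q) = |a|·Range(R) = |-2|·48.2 = 96.4.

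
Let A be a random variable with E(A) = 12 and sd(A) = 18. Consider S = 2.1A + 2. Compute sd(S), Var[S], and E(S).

S = 2.1A + 2 is linear with a = 2.1, b = 2.
sd(S) = |a|·sd(A) = |2.1|·18 = 37.8.
Var[A] = 18² = 324.
Var[S] = a²·Var[A] = 2.1²·324 = 1428.84 (the additive constant 2 does not affect variance).
E(S) = a·E(A) + b = 2.1·12 + 2 = 27.2.

sd(S) = 37.8, Var[S] = 1428.84, E(S) = 27.2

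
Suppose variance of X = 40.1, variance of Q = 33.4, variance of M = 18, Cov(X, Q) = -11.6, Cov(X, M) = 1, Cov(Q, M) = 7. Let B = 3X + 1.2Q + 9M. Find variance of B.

variance of B = a²·variance of X + b²·variance of Q + c²·variance of M + 2ab·Cov(X, Q) + 2ac·Cov(X, M) + 2bc·Cov(Q, M), with a = 3, b = 1.2, c = 9.
= 360.9 + 48.096 + 1458 + (-83.52) + 54 + 151.2
= 1988.676.

variance of B = 1988.676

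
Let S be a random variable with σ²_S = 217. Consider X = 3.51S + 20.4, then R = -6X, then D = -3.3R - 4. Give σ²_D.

σ²_D = 1048103.924868

σ²_X = 3.51²·217 = 2673.4617.
σ²_R = (-6)²·2673.4617 = 96244.6212.
σ²_D = (-3.3)²·96244.6212 = 1048103.924868.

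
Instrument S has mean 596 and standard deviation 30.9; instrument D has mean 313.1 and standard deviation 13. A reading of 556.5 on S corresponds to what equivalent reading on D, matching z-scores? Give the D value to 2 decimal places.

z = (556.5 − 596)/30.9 ≈ -1.2783.
D = 313.1 + z·13 = 313.1 + (556.5 − 596)·13/30.9 ≈ 296.48.

D = 296.48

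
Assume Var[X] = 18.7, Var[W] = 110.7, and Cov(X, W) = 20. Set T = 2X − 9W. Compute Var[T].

Var[T] = 8321.5

Var[T] = a²·Var[X] + b²·Var[W] + 2ab·Cov(X, W) with a = 2, b = -9.
= 2²·18.7 + (-9)²·110.7 + 2·2·(-9)·20
= 74.8 + 8966.7 + (-720) = 8321.5.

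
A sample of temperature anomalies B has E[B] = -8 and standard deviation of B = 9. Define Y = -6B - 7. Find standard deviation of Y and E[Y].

standard deviation of Y = 54, E[Y] = 41

Y = -6B - 7 is linear with a = -6, b = -7.
standard deviation of Y = |a|·standard deviation of B = |-6|·9 = 54.
E[Y] = a·E[B] + b = (-6)·(-8) + (-7) = 41.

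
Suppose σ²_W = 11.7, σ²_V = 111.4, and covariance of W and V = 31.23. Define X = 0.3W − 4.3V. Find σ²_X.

σ²_X = a²·σ²_W + b²·σ²_V + 2ab·covariance of W and V with a = 0.3, b = -4.3.
= 0.3²·11.7 + (-4.3)²·111.4 + 2·0.3·(-4.3)·31.23
= 1.053 + 2059.786 + (-80.5734) = 1980.2656.

σ²_X = 1980.2656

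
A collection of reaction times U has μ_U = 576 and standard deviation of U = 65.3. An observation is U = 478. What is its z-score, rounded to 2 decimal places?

z = -1.50

z = (U − μ_U) / standard deviation of U = (478 − 576) / 65.3 ≈ -1.50.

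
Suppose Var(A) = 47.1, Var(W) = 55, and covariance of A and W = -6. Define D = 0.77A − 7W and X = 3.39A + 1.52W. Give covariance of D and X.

covariance of D and X = -326.89727

By bilinearity, covariance of D and X = ac·Var(A) + bd·Var(W) + (ad+bc)·covariance of A and W, with a=0.77, b=-7, c=3.39, d=1.52.
ac·Var(A) = 0.77·3.39·47.1 = 122.94513
bd·Var(W) = (-7)·1.52·55 = -585.2
(ad+bc)·covariance of A and W = (-22.5596)·(-6) = 135.3576
covariance of D and X = 122.94513 + (-585.2) + 135.3576 = -326.89727.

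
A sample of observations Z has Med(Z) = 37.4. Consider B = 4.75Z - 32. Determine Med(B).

A linear map preserves order up to sign, so Med(B) = a·Med(Z) + b = 4.75·37.4 + (-32) = 145.65.

Med(B) = 145.65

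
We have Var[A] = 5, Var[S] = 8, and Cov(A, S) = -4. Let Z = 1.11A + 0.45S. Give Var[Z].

Var[Z] = 3.7845

Var[Z] = a²·Var[A] + b²·Var[S] + 2ab·Cov(A, S) with a = 1.11, b = 0.45.
= 1.11²·5 + 0.45²·8 + 2·1.11·0.45·(-4)
= 6.1605 + 1.62 + (-3.996) = 3.7845.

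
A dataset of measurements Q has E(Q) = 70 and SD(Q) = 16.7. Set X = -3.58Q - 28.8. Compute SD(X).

X = -3.58Q - 28.8 is linear with a = -3.58, b = -28.8.
SD(X) = |a|·SD(Q) = |-3.58|·16.7 = 59.786.

SD(X) = 59.786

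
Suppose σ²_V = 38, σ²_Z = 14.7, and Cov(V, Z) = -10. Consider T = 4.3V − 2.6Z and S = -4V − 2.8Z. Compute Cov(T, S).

Cov(T, S) = -530.184

By bilinearity, Cov(T, S) = ac·σ²_V + bd·σ²_Z + (ad+bc)·Cov(V, Z), with a=4.3, b=-2.6, c=-4, d=-2.8.
ac·σ²_V = 4.3·(-4)·38 = -653.6
bd·σ²_Z = (-2.6)·(-2.8)·14.7 = 107.016
(ad+bc)·Cov(V, Z) = (-1.64)·(-10) = 16.4
Cov(T, S) = -653.6 + 107.016 + 16.4 = -530.184.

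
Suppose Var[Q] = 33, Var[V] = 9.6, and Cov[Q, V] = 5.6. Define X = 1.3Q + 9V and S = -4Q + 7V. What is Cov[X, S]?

By bilinearity, Cov[X, S] = ac·Var[Q] + bd·Var[V] + (ad+bc)·Cov[Q, V], with a=1.3, b=9, c=-4, d=7.
ac·Var[Q] = 1.3·(-4)·33 = -171.6
bd·Var[V] = 9·7·9.6 = 604.8
(ad+bc)·Cov[Q, V] = (-26.9)·5.6 = -150.64
Cov[X, S] = -171.6 + 604.8 + (-150.64) = 282.56.

Cov[X, S] = 282.56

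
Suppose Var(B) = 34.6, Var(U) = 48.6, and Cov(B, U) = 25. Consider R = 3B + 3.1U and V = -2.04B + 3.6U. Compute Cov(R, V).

By bilinearity, Cov(R, V) = ac·Var(B) + bd·Var(U) + (ad+bc)·Cov(B, U), with a=3, b=3.1, c=-2.04, d=3.6.
ac·Var(B) = 3·(-2.04)·34.6 = -211.752
bd·Var(U) = 3.1·3.6·48.6 = 542.376
(ad+bc)·Cov(B, U) = (4.476)·25 = 111.9
Cov(R, V) = -211.752 + 542.376 + 111.9 = 442.524.

Cov(R, V) = 442.524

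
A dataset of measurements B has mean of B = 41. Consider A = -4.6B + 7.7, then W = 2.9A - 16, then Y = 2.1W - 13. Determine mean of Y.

mean of A = (-4.6)·41 + 7.7 = -180.9.
mean of W = 2.9·(-180.9) + (-16) = -540.61.
mean of Y = 2.1·(-540.61) + (-13) = -1148.281.

mean of Y = -1148.281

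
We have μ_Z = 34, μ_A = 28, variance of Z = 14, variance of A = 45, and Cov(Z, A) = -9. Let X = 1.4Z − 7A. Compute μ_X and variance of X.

μ_X = 1.4·μ_Z + (-7)·μ_A = 1.4·34 + (-7)·28 = -148.4.
variance of X = a²·variance of Z + b²·variance of A + 2ab·Cov(Z, A) with a = 1.4, b = -7.
= 1.4²·14 + (-7)²·45 + 2·1.4·(-7)·(-9)
= 27.44 + 2205 + 176.4 = 2408.84.

μ_X = -148.4, variance of X = 2408.84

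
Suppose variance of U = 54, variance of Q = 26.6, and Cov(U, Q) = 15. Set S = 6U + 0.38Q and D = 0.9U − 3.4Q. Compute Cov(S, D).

By bilinearity, Cov(S, D) = ac·variance of U + bd·variance of Q + (ad+bc)·Cov(U, Q), with a=6, b=0.38, c=0.9, d=-3.4.
ac·variance of U = 6·0.9·54 = 291.6
bd·variance of Q = 0.38·(-3.4)·26.6 = -34.3672
(ad+bc)·Cov(U, Q) = (-20.058)·15 = -300.87
Cov(S, D) = 291.6 + (-34.3672) + (-300.87) = -43.6372.

Cov(S, D) = -43.6372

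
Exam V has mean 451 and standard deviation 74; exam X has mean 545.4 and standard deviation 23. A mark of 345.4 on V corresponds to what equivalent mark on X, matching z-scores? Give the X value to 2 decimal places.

X = 512.58

z = (345.4 − 451)/74 ≈ -1.427.
X = 545.4 + z·23 = 545.4 + (345.4 − 451)·23/74 ≈ 512.58.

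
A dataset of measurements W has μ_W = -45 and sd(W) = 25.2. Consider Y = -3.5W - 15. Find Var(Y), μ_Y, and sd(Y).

Y = -3.5W - 15 is linear with a = -3.5, b = -15.
Var(W) = 25.2² = 635.04.
Var(Y) = a²·Var(W) = (-3.5)²·635.04 = 7779.24 (the additive constant -15 does not affect variance).
μ_Y = a·μ_W + b = (-3.5)·(-45) + (-15) = 142.5.
sd(Y) = |a|·sd(W) = |-3.5|·25.2 = 88.2.

Var(Y) = 7779.24, μ_Y = 142.5, sd(Y) = 88.2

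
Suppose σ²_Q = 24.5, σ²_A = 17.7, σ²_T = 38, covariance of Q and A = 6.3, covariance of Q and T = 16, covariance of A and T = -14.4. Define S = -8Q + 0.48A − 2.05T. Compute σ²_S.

σ²_S = a²·σ²_Q + b²·σ²_A + c²·σ²_T + 2ab·covariance of Q and A + 2ac·covariance of Q and T + 2bc·covariance of A and T, with a = -8, b = 0.48, c = -2.05.
= 1568 + 4.07808 + 159.695 + (-48.384) + 524.8 + 28.3392
= 2236.52828.

σ²_S = 2236.52828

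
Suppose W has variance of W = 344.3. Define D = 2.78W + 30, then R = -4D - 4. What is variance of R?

variance of R = 42574.20992

variance of D = 2.78²·344.3 = 2660.88812.
variance of R = (-4)²·2660.88812 = 42574.20992.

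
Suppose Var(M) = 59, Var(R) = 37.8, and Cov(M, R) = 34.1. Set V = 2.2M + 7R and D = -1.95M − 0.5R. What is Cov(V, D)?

By bilinearity, Cov(V, D) = ac·Var(M) + bd·Var(R) + (ad+bc)·Cov(M, R), with a=2.2, b=7, c=-1.95, d=-0.5.
ac·Var(M) = 2.2·(-1.95)·59 = -253.11
bd·Var(R) = 7·(-0.5)·37.8 = -132.3
(ad+bc)·Cov(M, R) = (-14.75)·34.1 = -502.975
Cov(V, D) = -253.11 + (-132.3) + (-502.975) = -888.385.

Cov(V, D) = -888.385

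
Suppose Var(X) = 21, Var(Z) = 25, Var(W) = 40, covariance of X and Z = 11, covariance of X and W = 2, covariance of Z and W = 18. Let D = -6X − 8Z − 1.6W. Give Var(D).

Var(D) = a²·Var(X) + b²·Var(Z) + c²·Var(W) + 2ab·covariance of X and Z + 2ac·covariance of X and W + 2bc·covariance of Z and W, with a = -6, b = -8, c = -1.6.
= 756 + 1600 + 102.4 + 1056 + 38.4 + 460.8
= 4013.6.

Var(D) = 4013.6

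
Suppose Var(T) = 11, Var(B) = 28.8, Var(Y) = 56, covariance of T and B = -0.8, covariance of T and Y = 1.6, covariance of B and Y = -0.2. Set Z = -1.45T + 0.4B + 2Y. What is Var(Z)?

Var(Z) = a²·Var(T) + b²·Var(B) + c²·Var(Y) + 2ab·covariance of T and B + 2ac·covariance of T and Y + 2bc·covariance of B and Y, with a = -1.45, b = 0.4, c = 2.
= 23.1275 + 4.608 + 224 + 0.928 + (-9.28) + (-0.32)
= 243.0635.

Var(Z) = 243.0635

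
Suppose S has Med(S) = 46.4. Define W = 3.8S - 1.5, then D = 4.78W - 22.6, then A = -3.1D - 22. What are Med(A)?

Med(A) = -2542.42276

Med(W) = 3.8·46.4 + (-1.5) = 174.82.
Med(D) = 4.78·174.82 + (-22.6) = 813.0396.
Med(A) = (-3.1)·813.0396 + (-22) = -2542.42276.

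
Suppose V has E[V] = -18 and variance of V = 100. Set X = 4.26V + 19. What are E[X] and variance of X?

X = 4.26V + 19 is linear with a = 4.26, b = 19.
E[X] = a·E[V] + b = 4.26·(-18) + 19 = -57.68.
variance of X = a²·variance of V = 4.26²·100 = 1814.76 (the additive constant 19 does not affect variance).

E[X] = -57.68, variance of X = 1814.76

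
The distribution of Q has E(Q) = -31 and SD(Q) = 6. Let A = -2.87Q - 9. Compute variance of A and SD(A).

variance of A = 296.5284, SD(A) = 17.22

A = -2.87Q - 9 is linear with a = -2.87, b = -9.
variance of Q = 6² = 36.
variance of A = a²·variance of Q = (-2.87)²·36 = 296.5284 (the additive constant -9 does not affect variance).
SD(A) = |a|·SD(Q) = |-2.87|·6 = 17.22.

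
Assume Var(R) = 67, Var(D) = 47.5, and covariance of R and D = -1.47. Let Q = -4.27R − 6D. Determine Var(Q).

Var(Q) = a²·Var(R) + b²·Var(D) + 2ab·covariance of R and D with a = -4.27, b = -6.
= (-4.27)²·67 + (-6)²·47.5 + 2·(-4.27)·(-6)·(-1.47)
= 1221.6043 + 1710 + (-75.3228) = 2856.2815.

Var(Q) = 2856.2815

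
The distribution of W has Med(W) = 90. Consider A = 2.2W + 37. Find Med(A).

A linear map preserves order up to sign, so Med(A) = a·Med(W) + b = 2.2·90 + 37 = 235.

Med(A) = 235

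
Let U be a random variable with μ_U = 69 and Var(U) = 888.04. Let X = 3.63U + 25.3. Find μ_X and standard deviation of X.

X = 3.63U + 25.3 is linear with a = 3.63, b = 25.3.
μ_X = a·μ_U + b = 3.63·69 + 25.3 = 275.77.
standard deviation of U = √888.04 = 29.8.
standard deviation of X = |a|·standard deviation of U = |3.63|·29.8 = 108.174.

μ_X = 275.77, standard deviation of X = 108.174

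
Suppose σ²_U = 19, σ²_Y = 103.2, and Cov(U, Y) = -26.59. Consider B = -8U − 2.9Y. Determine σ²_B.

σ²_B = a²·σ²_U + b²·σ²_Y + 2ab·Cov(U, Y) with a = -8, b = -2.9.
= (-8)²·19 + (-2.9)²·103.2 + 2·(-8)·(-2.9)·(-26.59)
= 1216 + 867.912 + (-1233.776) = 850.136.

σ²_B = 850.136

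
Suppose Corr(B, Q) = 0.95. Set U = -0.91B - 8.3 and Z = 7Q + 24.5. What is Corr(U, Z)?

Linear rescalings preserve |correlation|; the slopes -0.91 and 7 have opposite signs, so the correlation flips sign: Corr(U, Z) = −Corr(B, Q) = -0.95.

Corr(U, Z) = -0.95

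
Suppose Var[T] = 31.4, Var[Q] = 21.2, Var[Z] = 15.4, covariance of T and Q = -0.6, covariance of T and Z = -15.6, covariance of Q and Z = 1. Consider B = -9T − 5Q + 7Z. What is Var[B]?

Var[B] = 5669.6

Var[B] = a²·Var[T] + b²·Var[Q] + c²·Var[Z] + 2ab·covariance of T and Q + 2ac·covariance of T and Z + 2bc·covariance of Q and Z, with a = -9, b = -5, c = 7.
= 2543.4 + 530 + 754.6 + (-54) + 1965.6 + (-70)
= 5669.6.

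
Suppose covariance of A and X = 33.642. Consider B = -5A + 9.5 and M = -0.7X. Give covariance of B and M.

covariance of B and M = 117.747

covariance of B and M = a·c·covariance of A and X = (-5)·(-0.7)·33.642 = 117.747. Additive constants drop out.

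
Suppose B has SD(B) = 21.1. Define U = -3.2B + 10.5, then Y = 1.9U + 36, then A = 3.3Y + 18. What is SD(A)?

SD(A) = 423.3504

SD(U) = |-3.2|·21.1 = 67.52.
SD(Y) = |1.9|·67.52 = 128.288.
SD(A) = |3.3|·128.288 = 423.3504.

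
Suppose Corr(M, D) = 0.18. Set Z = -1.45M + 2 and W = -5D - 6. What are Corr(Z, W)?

Corr(Z, W) = 0.18

Linear rescalings preserve correlation up to sign; here the slopes -1.45 and -5 have the same sign, so Corr(Z, W) = Corr(M, D) = 0.18.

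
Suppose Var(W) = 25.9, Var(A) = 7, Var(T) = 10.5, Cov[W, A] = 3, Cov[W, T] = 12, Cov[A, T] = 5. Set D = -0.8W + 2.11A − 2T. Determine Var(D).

Var(D) = a²·Var(W) + b²·Var(A) + c²·Var(T) + 2ab·Cov[W, A] + 2ac·Cov[W, T] + 2bc·Cov[A, T], with a = -0.8, b = 2.11, c = -2.
= 16.576 + 31.1647 + 42 + (-10.128) + 38.4 + (-42.2)
= 75.8127.

Var(D) = 75.8127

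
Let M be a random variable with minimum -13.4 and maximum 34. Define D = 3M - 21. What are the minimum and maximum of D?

min(D) = -61.2, max(D) = 81

a = 3 > 0, so min(D) = a·min(M)+b = 3·(-13.4) + (-21) = -61.2 and max(D) = 3·34 + (-21) = 81.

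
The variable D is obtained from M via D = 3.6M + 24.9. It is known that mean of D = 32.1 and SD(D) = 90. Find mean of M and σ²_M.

mean of M = 2, σ²_M = 625

From D = 3.6M + 24.9: mean of D = a·mean of M + b, so mean of M = (mean of D − b)/a = (32.1 − 24.9)/3.6 = 2.
σ²_D = 90² = 8100.
σ²_D = a²·σ²_M, so σ²_M = 8100/3.6² = 625.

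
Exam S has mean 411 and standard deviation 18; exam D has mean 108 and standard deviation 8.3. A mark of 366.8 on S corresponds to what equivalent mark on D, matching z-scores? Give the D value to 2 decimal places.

D = 87.62

z = (366.8 − 411)/18 ≈ -2.4556.
D = 108 + z·8.3 = 108 + (366.8 − 411)·8.3/18 ≈ 87.62.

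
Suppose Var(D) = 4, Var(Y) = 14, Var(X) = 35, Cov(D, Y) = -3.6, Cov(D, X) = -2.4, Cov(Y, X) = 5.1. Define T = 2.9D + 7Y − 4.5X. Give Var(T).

Var(T) = 1023.57

Var(T) = a²·Var(D) + b²·Var(Y) + c²·Var(X) + 2ab·Cov(D, Y) + 2ac·Cov(D, X) + 2bc·Cov(Y, X), with a = 2.9, b = 7, c = -4.5.
= 33.64 + 686 + 708.75 + (-146.16) + 62.64 + (-321.3)
= 1023.57.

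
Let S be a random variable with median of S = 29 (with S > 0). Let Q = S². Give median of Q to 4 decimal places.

median of Q = 841

S² is monotone on this domain, so median of Q = square(29) = 841.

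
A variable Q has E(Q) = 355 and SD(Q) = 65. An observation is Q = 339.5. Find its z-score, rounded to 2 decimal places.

z = (Q − E(Q)) / SD(Q) = (339.5 − 355) / 65 ≈ -0.24.

z = -0.24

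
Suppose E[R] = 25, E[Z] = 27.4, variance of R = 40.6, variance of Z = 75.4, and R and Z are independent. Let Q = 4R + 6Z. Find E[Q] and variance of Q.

E[Q] = 264.4, variance of Q = 3364

E[Q] = 4·E[R] + 6·E[Z] = 4·25 + 6·27.4 = 264.4.
variance of Q = a²·variance of R + b²·variance of Z + 2ab·Cov(R, Z) with a = 4, b = 6.
Independence gives Cov(R, Z) = 0.
= 4²·40.6 + 6²·75.4 + 2·4·6·0
= 649.6 + 2714.4 + 0 = 3364.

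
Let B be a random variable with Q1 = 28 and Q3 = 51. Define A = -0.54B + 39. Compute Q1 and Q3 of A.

Q1(A) = 11.46, Q3(A) = 23.88

a = -0.54 < 0 reverses order: Q1(A) comes from Q3(B), Q3(A) from Q1(B).
Q1(A) = (-0.54)·51 + 39 = 11.46; Q3(A) = (-0.54)·28 + 39 = 23.88.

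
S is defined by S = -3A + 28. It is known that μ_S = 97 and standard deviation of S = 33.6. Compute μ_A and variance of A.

μ_A = -23, variance of A = 125.44

From S = -3A + 28: μ_S = a·μ_A + b, so μ_A = (μ_S − b)/a = (97 − 28)/(-3) = -23.
variance of S = 33.6² = 1128.96.
variance of S = a²·variance of A, so variance of A = 1128.96/(-3)² = 125.44.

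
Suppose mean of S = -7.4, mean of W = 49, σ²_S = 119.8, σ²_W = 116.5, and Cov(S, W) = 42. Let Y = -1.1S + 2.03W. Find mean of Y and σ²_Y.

mean of Y = (-1.1)·mean of S + 2.03·mean of W = (-1.1)·(-7.4) + 2.03·49 = 107.61.
σ²_Y = a²·σ²_S + b²·σ²_W + 2ab·Cov(S, W) with a = -1.1, b = 2.03.
= (-1.1)²·119.8 + 2.03²·116.5 + 2·(-1.1)·2.03·42
= 144.958 + 480.08485 + (-187.572) = 437.47085.

mean of Y = 107.61, σ²_Y = 437.47085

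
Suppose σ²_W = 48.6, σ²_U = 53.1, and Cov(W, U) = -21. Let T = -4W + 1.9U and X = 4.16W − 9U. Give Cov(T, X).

By bilinearity, Cov(T, X) = ac·σ²_W + bd·σ²_U + (ad+bc)·Cov(W, U), with a=-4, b=1.9, c=4.16, d=-9.
ac·σ²_W = (-4)·4.16·48.6 = -808.704
bd·σ²_U = 1.9·(-9)·53.1 = -908.01
(ad+bc)·Cov(W, U) = (43.904)·(-21) = -921.984
Cov(T, X) = -808.704 + (-908.01) + (-921.984) = -2638.698.

Cov(T, X) = -2638.698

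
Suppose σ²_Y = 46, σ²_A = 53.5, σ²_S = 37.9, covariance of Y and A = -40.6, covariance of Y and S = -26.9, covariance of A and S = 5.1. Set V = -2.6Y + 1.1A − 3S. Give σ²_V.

σ²_V = a²·σ²_Y + b²·σ²_A + c²·σ²_S + 2ab·covariance of Y and A + 2ac·covariance of Y and S + 2bc·covariance of A and S, with a = -2.6, b = 1.1, c = -3.
= 310.96 + 64.735 + 341.1 + 232.232 + (-419.64) + (-33.66)
= 495.727.

σ²_V = 495.727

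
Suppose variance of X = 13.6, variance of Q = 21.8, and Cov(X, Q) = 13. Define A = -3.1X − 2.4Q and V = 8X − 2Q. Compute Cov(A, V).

Cov(A, V) = -401.64

By bilinearity, Cov(A, V) = ac·variance of X + bd·variance of Q + (ad+bc)·Cov(X, Q), with a=-3.1, b=-2.4, c=8, d=-2.
ac·variance of X = (-3.1)·8·13.6 = -337.28
bd·variance of Q = (-2.4)·(-2)·21.8 = 104.64
(ad+bc)·Cov(X, Q) = (-13)·13 = -169
Cov(A, V) = -337.28 + 104.64 + (-169) = -401.64.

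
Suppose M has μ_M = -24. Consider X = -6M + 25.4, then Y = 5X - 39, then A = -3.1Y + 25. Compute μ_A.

μ_A = -2479.8

μ_X = (-6)·(-24) + 25.4 = 169.4.
μ_Y = 5·169.4 + (-39) = 808.
μ_A = (-3.1)·808 + 25 = -2479.8.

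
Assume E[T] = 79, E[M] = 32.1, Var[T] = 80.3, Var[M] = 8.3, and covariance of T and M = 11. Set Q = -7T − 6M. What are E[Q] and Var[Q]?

E[Q] = (-7)·E[T] + (-6)·E[M] = (-7)·79 + (-6)·32.1 = -745.6.
Var[Q] = a²·Var[T] + b²·Var[M] + 2ab·covariance of T and M with a = -7, b = -6.
= (-7)²·80.3 + (-6)²·8.3 + 2·(-7)·(-6)·11
= 3934.7 + 298.8 + 924 = 5157.5.

E[Q] = -745.6, Var[Q] = 5157.5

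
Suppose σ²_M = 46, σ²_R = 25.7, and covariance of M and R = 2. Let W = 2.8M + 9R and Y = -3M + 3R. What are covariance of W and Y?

By bilinearity, covariance of W and Y = ac·σ²_M + bd·σ²_R + (ad+bc)·covariance of M and R, with a=2.8, b=9, c=-3, d=3.
ac·σ²_M = 2.8·(-3)·46 = -386.4
bd·σ²_R = 9·3·25.7 = 693.9
(ad+bc)·covariance of M and R = (-18.6)·2 = -37.2
covariance of W and Y = -386.4 + 693.9 + (-37.2) = 270.3.

covariance of W and Y = 270.3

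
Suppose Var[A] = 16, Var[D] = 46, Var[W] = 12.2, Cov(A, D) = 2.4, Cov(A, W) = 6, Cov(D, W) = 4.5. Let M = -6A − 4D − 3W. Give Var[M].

Var[M] = a²·Var[A] + b²·Var[D] + c²·Var[W] + 2ab·Cov(A, D) + 2ac·Cov(A, W) + 2bc·Cov(D, W), with a = -6, b = -4, c = -3.
= 576 + 736 + 109.8 + 115.2 + 216 + 108
= 1861.

Var[M] = 1861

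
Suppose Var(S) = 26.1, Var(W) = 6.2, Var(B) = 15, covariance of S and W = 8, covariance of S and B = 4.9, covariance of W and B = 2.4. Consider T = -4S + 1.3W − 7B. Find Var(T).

Var(T) = 1310.598

Var(T) = a²·Var(S) + b²·Var(W) + c²·Var(B) + 2ab·covariance of S and W + 2ac·covariance of S and B + 2bc·covariance of W and B, with a = -4, b = 1.3, c = -7.
= 417.6 + 10.478 + 735 + (-83.2) + 274.4 + (-43.68)
= 1310.598.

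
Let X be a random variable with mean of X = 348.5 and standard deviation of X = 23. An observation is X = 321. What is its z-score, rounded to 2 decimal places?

z = (X − mean of X) / standard deviation of X = (321 − 348.5) / 23 ≈ -1.20.

z = -1.20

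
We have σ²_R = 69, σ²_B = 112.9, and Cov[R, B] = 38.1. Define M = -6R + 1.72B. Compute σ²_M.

σ²_M = a²·σ²_R + b²·σ²_B + 2ab·Cov[R, B] with a = -6, b = 1.72.
= (-6)²·69 + 1.72²·112.9 + 2·(-6)·1.72·38.1
= 2484 + 334.00336 + (-786.384) = 2031.61936.

σ²_M = 2031.61936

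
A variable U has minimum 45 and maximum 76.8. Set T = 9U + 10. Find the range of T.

Range of U = 76.8 − 45 = 31.8.
Range(T) = |a|·Range(U) = |9|·31.8 = 286.2.

Range(T) = 286.2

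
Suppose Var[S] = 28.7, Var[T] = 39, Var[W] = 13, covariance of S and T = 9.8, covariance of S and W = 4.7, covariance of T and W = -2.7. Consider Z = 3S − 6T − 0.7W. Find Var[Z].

Var[Z] = 1273.45

Var[Z] = a²·Var[S] + b²·Var[T] + c²·Var[W] + 2ab·covariance of S and T + 2ac·covariance of S and W + 2bc·covariance of T and W, with a = 3, b = -6, c = -0.7.
= 258.3 + 1404 + 6.37 + (-352.8) + (-19.74) + (-22.68)
= 1273.45.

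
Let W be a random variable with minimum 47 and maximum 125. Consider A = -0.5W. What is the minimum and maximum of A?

min(A) = -62.5, max(A) = -23.5

a = -0.5 < 0, so order reverses: min(A) = a·max(W)+b = (-0.5)·125 = -62.5; max(A) = a·min(W)+b = (-0.5)·47 = -23.5.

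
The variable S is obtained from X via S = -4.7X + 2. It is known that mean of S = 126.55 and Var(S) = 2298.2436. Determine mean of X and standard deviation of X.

From S = -4.7X + 2: mean of S = a·mean of X + b, so mean of X = (mean of S − b)/a = (126.55 − 2)/(-4.7) = -26.5.
standard deviation of S = √2298.2436 = 47.94.
standard deviation of S = |a|·standard deviation of X, so standard deviation of X = 47.94/|-4.7| = 10.2.

mean of X = -26.5, standard deviation of X = 10.2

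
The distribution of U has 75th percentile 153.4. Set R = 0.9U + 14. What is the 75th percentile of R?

Since a = 0.9 > 0 the transformation is increasing, so the 75th percentile of R = a·(P_{75} of U) + b = 0.9·153.4 + 14 = 152.06.

75th percentile of R = 152.06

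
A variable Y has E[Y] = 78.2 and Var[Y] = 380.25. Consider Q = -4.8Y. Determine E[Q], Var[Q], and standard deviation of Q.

Q = -4.8Y is linear with a = -4.8, b = 0.
E[Q] = a·E[Y] + b = (-4.8)·78.2 = -375.36.
Var[Q] = a²·Var[Y] = (-4.8)²·380.25 = 8760.96.
standard deviation of Y = √380.25 = 19.5.
standard deviation of Q = |a|·standard deviation of Y = |-4.8|·19.5 = 93.6.

E[Q] = -375.36, Var[Q] = 8760.96, standard deviation of Q = 93.6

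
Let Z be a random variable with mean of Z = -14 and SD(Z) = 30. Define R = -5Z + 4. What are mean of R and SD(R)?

mean of R = 74, SD(R) = 150

R = -5Z + 4 is linear with a = -5, b = 4.
mean of R = a·mean of Z + b = (-5)·(-14) + 4 = 74.
SD(R) = |a|·SD(Z) = |-5|·30 = 150.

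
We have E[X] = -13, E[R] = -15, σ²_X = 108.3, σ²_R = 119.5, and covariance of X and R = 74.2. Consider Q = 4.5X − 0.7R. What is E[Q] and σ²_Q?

E[Q] = 4.5·E[X] + (-0.7)·E[R] = 4.5·(-13) + (-0.7)·(-15) = -48.
σ²_Q = a²·σ²_X + b²·σ²_R + 2ab·covariance of X and R with a = 4.5, b = -0.7.
= 4.5²·108.3 + (-0.7)²·119.5 + 2·4.5·(-0.7)·74.2
= 2193.075 + 58.555 + (-467.46) = 1784.17.

E[Q] = -48, σ²_Q = 1784.17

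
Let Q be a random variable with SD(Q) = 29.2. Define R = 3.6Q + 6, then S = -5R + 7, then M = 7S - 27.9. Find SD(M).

SD(M) = 3679.2

SD(R) = |3.6|·29.2 = 105.12.
SD(S) = |-5|·105.12 = 525.6.
SD(M) = |7|·525.6 = 3679.2.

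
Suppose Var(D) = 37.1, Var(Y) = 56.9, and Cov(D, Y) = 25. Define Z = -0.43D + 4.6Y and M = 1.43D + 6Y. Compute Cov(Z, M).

Cov(Z, M) = 1647.57721

By bilinearity, Cov(Z, M) = ac·Var(D) + bd·Var(Y) + (ad+bc)·Cov(D, Y), with a=-0.43, b=4.6, c=1.43, d=6.
ac·Var(D) = (-0.43)·1.43·37.1 = -22.81279
bd·Var(Y) = 4.6·6·56.9 = 1570.44
(ad+bc)·Cov(D, Y) = (3.998)·25 = 99.95
Cov(Z, M) = -22.81279 + 1570.44 + 99.95 = 1647.57721.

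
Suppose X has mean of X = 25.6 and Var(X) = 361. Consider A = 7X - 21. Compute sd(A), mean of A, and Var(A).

A = 7X - 21 is linear with a = 7, b = -21.
sd(X) = √361 = 19.
sd(A) = |a|·sd(X) = |7|·19 = 133.
mean of A = a·mean of X + b = 7·25.6 + (-21) = 158.2.
Var(A) = a²·Var(X) = 7²·361 = 17689 (the additive constant -21 does not affect variance).

sd(A) = 133, mean of A = 158.2, Var(A) = 17689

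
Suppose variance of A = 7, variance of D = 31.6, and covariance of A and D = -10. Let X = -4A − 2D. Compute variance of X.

variance of X = a²·variance of A + b²·variance of D + 2ab·covariance of A and D with a = -4, b = -2.
= (-4)²·7 + (-2)²·31.6 + 2·(-4)·(-2)·(-10)
= 112 + 126.4 + (-160) = 78.4.

variance of X = 78.4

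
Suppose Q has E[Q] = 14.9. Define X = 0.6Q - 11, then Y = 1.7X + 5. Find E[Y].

E[X] = 0.6·14.9 + (-11) = -2.06.
E[Y] = 1.7·(-2.06) + 5 = 1.498.

E[Y] = 1.498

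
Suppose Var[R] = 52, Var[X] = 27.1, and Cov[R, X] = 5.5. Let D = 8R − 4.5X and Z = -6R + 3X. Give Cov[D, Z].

By bilinearity, Cov[D, Z] = ac·Var[R] + bd·Var[X] + (ad+bc)·Cov[R, X], with a=8, b=-4.5, c=-6, d=3.
ac·Var[R] = 8·(-6)·52 = -2496
bd·Var[X] = (-4.5)·3·27.1 = -365.85
(ad+bc)·Cov[R, X] = (51)·5.5 = 280.5
Cov[D, Z] = -2496 + (-365.85) + 280.5 = -2581.35.

Cov[D, Z] = -2581.35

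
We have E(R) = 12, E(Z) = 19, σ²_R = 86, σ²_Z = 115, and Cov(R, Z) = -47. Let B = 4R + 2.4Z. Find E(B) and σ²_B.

E(B) = 93.6, σ²_B = 1136

E(B) = 4·E(R) + 2.4·E(Z) = 4·12 + 2.4·19 = 93.6.
σ²_B = a²·σ²_R + b²·σ²_Z + 2ab·Cov(R, Z) with a = 4, b = 2.4.
= 4²·86 + 2.4²·115 + 2·4·2.4·(-47)
= 1376 + 662.4 + (-902.4) = 1136.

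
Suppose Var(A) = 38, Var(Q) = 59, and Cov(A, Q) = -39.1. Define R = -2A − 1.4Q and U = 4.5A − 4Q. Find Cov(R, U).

By bilinearity, Cov(R, U) = ac·Var(A) + bd·Var(Q) + (ad+bc)·Cov(A, Q), with a=-2, b=-1.4, c=4.5, d=-4.
ac·Var(A) = (-2)·4.5·38 = -342
bd·Var(Q) = (-1.4)·(-4)·59 = 330.4
(ad+bc)·Cov(A, Q) = (1.7)·(-39.1) = -66.47
Cov(R, U) = -342 + 330.4 + (-66.47) = -78.07.

Cov(R, U) = -78.07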